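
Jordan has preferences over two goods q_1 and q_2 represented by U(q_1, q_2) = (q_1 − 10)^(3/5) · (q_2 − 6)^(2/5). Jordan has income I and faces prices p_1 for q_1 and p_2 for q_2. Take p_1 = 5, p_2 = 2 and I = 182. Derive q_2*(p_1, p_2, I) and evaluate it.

Discretionary income = 182 − 10·5 − 6·2 = 120; q_2* = 6 + 0.4·120/2 = 30.

q_2* = 30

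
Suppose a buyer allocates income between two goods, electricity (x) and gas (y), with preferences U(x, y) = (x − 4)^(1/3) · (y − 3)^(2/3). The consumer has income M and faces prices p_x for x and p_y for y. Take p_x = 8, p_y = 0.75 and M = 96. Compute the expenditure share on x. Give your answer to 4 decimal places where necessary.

share on x = 0.5477

This is Cobb-Douglas in (x−4, y−3): tangency gives 1/3·p_y·(y−3) = 2/3·p_x·(x−4).
Substituting into the budget: x* = 4 + 1/3·(M − 4·p_x − 3·p_y)/p_x, and y* = 3 + 2/3·(…)/p_y.
Discretionary income = 96 − 4·8 − 3·0.75 = 61.75; x* = 4 + 1/3·61.75/8 = 6.5729; y* = 3 + 2/3·61.75/0.75 = 57.8889.
Expenditure on x: 8·6.5729 = 52.5833; share = 0.5477.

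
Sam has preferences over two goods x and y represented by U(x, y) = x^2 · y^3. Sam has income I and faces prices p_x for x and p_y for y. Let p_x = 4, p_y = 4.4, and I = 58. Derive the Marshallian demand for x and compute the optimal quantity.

x* = 5.8

Demand: x*(p_x,p_y,I) = 0.4·I/p_x and y* = 0.6·I/p_y.
At p_x=4, p_y=4.4, I=58: x* = 0.4·58/4 = 5.8.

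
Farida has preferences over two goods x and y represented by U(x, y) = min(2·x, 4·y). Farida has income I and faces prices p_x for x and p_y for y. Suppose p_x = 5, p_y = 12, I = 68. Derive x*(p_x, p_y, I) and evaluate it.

Demand: x*(p_x,p_y,I) = 4·I/(4·p_x + 2·p_y), y* = 2·I/(4·p_x + 2·p_y).
Here 4·5 + 2·12 = 44, giving x* = 6.1818.

x* = 6.1818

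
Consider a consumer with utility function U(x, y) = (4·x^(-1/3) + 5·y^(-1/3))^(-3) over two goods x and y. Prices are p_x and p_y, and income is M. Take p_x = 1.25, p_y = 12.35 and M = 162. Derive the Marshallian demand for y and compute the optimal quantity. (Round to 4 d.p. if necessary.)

MU_x ∝ 4·x^(-4/3), MU_y ∝ 5·y^(-4/3), so MRS = (4/5)·(y/x)^(4/3) = p_x/p_y.
Hence y/x = ((5/4)·p_x/p_y)^(1/(4/3)), i.e. raised to the 0.75 power.
Substitute y = (y/x)·x into the budget: x* = M/(p_x + p_y·(y/x)).
Numerically y/x = 0.212136, so x* = 162/(1.25 + 12.35·0.212136) = 41.8617 and y* = 0.212136·41.8617 = 8.8804.

y* = 8.8804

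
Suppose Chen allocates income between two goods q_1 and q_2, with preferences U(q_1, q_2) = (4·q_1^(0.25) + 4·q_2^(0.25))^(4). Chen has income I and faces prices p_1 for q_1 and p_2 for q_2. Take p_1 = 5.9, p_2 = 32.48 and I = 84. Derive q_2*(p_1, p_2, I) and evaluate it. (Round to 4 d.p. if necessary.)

q_2* = 0.9351

From the CES first-order condition, (q_2/q_1)^(0.75) = p_1/p_2.
Solve for the ratio: q_2/q_1 = [p_1/p_2]^(4/3).
Substitute q_2 = (q_2/q_1)·q_1 into the budget: q_1* = I/(p_1 + p_2·(q_2/q_1)).
Numerically q_2/q_1 = 0.102876, so q_1* = 84/(5.9 + 32.48·0.102876) = 9.0895 and q_2* = 0.102876·9.0895 = 0.9351.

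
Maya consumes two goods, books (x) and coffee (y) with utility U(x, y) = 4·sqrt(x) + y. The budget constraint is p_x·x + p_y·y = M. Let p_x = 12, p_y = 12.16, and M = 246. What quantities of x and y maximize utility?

Utility is quasi-linear in y; the FOC for x is 2/√x = p_x/p_y.
Solve: √x = 2·p_y/p_x, so x*(p_x,p_y) = (2·p_y/p_x)², and y* = (M − p_x·x*)/p_y.
Plugging in: x* = (2·12.16/12)² = 4.1074, y* = 16.1769.

x* = 4.1074, y* = 16.1769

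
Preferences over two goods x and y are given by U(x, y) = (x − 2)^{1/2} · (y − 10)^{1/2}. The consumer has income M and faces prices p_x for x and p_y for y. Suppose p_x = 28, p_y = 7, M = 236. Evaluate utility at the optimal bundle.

Let x' = x−2, y' = y−10. MRS = y'/x' = p_x/p_y.
After buying the subsistence bundle (2, 10), a share 0.5 of the remaining income goes to x: x* = 2 + 0.5·(M − 2p_x − 10p_y)/p_x.
Discretionary income = 236 − 2·28 − 10·7 = 110; x* = 2 + 0.5·110/28 = 3.9643; y* = 10 + 0.5·110/7 = 17.8571.
Utility at the optimum: U(3.9643, 17.8571) = 3.9286.

V = 3.9286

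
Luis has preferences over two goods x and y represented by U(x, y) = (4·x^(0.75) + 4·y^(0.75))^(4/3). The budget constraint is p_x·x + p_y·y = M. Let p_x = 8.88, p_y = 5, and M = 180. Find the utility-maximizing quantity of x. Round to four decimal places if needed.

x* = 3.0704

From the CES first-order condition, (y/x)^(0.25) = p_x/p_y.
Hence y/x = (p_x/p_y)^(1/(0.25)), i.e. raised to the 4 power.
With the ratio pinned down, the budget gives x* = M/(p_x + p_y·(y/x)) and y* = (y/x)·x*.
Numerically y/x = 9.948826, so x* = 180/(8.88 + 5·9.948826) = 3.0704.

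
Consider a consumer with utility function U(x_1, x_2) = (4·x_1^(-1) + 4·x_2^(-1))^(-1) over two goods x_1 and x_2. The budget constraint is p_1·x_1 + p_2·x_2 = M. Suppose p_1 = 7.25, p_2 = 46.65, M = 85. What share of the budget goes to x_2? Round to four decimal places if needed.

MRS = MU_x_1/MU_x_2 = (x_2/x_1)^(2). Set equal to p_1/p_2.
Solve for the ratio: x_2/x_1 = [p_1/p_2]^(0.5).
Substitute x_2 = (x_2/x_1)·x_1 into the budget: x_1* = M/(p_1 + p_2·(x_2/x_1)).
Numerically x_2/x_1 = 0.394224, so x_1* = 85/(7.25 + 46.65·0.394224) = 3.3151 and x_2* = 0.394224·3.3151 = 1.3069.
Expenditure on x_2: 46.65·1.3069 = 60.9658; share = 0.7172.

share on x_2 = 0.7172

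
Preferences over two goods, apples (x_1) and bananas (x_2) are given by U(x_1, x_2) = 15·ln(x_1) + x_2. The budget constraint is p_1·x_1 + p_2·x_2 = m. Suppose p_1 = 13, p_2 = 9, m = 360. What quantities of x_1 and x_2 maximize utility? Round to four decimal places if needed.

x_1* = 10.3846, x_2* = 25

At the given prices: x_1* = 15·9/13 = 10.3846, and x_2* = 25.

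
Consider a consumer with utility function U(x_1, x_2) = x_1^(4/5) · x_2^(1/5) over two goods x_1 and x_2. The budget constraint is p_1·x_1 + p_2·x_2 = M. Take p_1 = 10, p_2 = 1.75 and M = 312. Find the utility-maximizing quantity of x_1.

x_1* = 24.96

Demand: x_1*(p_1,p_2,M) = 0.8·M/p_1 and x_2* = 0.2·M/p_2.
At p_1=10, p_2=1.75, M=312: x_1* = 0.8·312/10 = 24.96.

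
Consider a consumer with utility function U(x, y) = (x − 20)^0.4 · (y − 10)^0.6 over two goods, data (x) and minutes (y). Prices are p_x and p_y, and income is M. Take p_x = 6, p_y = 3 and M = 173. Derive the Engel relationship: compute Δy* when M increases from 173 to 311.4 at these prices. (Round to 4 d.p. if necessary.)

This is Cobb-Douglas in (x−20, y−10): tangency gives 0.4·p_y·(y−10) = 0.6·p_x·(x−20).
After buying the subsistence bundle (20, 10), a share 0.4 of the remaining income goes to x: x* = 20 + 0.4·(M − 20p_x − 10p_y)/p_x.
Discretionary income = 173 − 20·6 − 10·3 = 23; y* = 10 + 0.6·23/3 = 14.6.
At M' = 311.4: y* = 42.28. Change: 42.28 − 14.6 = 27.68.

Δy* = 27.68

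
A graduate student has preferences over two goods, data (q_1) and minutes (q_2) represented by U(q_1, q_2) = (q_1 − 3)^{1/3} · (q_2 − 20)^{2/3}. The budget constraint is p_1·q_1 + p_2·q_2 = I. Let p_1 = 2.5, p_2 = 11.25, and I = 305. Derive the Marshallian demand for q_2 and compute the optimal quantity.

q_2* = 24.2963

Let q_1' = q_1−3, q_2' = q_2−20. MRS = (1/2)·q_2'/q_1' = p_1/p_2.
Substituting into the budget: q_1* = 3 + 1/3·(I − 3·p_1 − 20·p_2)/p_1, and q_2* = 20 + 2/3·(…)/p_2.
Discretionary income = 305 − 3·2.5 − 20·11.25 = 72.5; q_2* = 20 + 2/3·72.5/11.25 = 24.2963.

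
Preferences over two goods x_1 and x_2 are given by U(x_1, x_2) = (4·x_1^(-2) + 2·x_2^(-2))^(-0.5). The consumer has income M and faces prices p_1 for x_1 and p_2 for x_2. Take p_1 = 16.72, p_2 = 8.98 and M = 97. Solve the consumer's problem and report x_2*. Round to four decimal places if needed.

From the CES first-order condition, 2·(x_2/x_1)^(3) = p_1/p_2.
Hence x_2/x_1 = ((1/2)·p_1/p_2)^(1/(3)), i.e. raised to the 1/3 power.
Substitute x_2 = (x_2/x_1)·x_1 into the budget: x_1* = M/(p_1 + p_2·(x_2/x_1)).
Numerically x_2/x_1 = 0.976435, so x_1* = 97/(16.72 + 8.98·0.976435) = 3.8057 and x_2* = 0.976435·3.8057 = 3.716.

x_2* = 3.716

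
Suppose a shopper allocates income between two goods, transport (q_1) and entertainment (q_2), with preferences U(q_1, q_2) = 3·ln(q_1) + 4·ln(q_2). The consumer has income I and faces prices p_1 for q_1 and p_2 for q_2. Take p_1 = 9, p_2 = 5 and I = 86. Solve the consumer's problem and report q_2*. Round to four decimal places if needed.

q_2* = 9.8286

The MRS is (3/4)·q_2/q_1. Set MRS = p_1/p_2.
So 3·p_2·q_2 = 4·p_1·q_1; combined with the budget, a share 3/7 of income goes to q_1.
Demand: q_1*(p_1,p_2,I) = 3/7·I/p_1 and q_2* = 4/7·I/p_2.
At p_1=9, p_2=5, I=86: q_2* = 4/7·86/5 = 9.8286.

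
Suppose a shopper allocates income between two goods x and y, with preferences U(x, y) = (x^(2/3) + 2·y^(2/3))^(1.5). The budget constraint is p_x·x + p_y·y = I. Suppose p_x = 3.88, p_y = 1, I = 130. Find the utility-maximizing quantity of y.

y* = 128.9295

MU_x ∝ x^(-1/3), MU_y ∝ 2·y^(-1/3), so MRS = (1/2)·(y/x)^(1/3) = p_x/p_y.
Hence y/x = (2·p_x/p_y)^(1/(1/3)), i.e. raised to the 3 power.
With the ratio pinned down, the budget gives x* = I/(p_x + p_y·(y/x)) and y* = (y/x)·x*.
Numerically y/x = 467.288576, so x* = 130/(3.88 + 1·467.288576) = 0.2759 and y* = 467.288576·0.2759 = 128.9295.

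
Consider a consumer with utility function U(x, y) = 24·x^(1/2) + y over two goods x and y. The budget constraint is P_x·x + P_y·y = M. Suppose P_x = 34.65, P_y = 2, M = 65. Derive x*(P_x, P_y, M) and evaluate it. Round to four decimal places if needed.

x* = 0.4798

Set MRS = P_x/P_y: 12·x^(−1/2) = P_x/P_y.
Thus x* = (12·P_y/P_x)² — independent of M — with the rest of income spent on y.
Plugging in: x* = (12·2/34.65)² = 0.4798.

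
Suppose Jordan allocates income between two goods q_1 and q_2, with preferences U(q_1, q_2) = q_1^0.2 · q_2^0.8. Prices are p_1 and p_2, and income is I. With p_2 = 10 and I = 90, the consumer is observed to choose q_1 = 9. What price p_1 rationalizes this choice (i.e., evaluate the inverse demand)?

Tangency: MRS = (1/4)·q_2/q_1 = p_1/p_2.
So 0.2·p_2·q_2 = 0.8·p_1·q_1; combined with the budget, a share 0.2 of income goes to q_1.
Demand: q_1*(p_1,p_2,I) = 0.2·I/p_1 and q_2* = 0.8·I/p_2.
Set q_1* = 9 in the demand function and solve for p_1: p_1 = 2.

p_1 = 2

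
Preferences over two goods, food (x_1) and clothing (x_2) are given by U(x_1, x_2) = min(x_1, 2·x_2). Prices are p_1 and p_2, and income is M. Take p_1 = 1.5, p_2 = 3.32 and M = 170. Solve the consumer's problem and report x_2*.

x_2* = 26.8987

With perfect complements, no substitution: consume in ratio x_1:x_2 = 2:1.
Budget: p_1·x_1 + p_2·(1/2)·x_1 = M, so (2·p_1 + p_2)·x_1 = 2·M.
Demand: x_1*(p_1,p_2,M) = 2·M/(2·p_1 + p_2), x_2* = M/(2·p_1 + p_2).
Here 2·1.5 + 3.32 = 6.32, giving x_2* = 26.8987.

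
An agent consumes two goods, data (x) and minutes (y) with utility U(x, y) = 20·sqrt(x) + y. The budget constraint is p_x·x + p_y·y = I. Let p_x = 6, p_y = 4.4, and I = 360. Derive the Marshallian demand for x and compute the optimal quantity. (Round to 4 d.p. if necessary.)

MU_x = 10/√x, MU_y = 1. Tangency: 10/√x = p_x/p_y.
Thus x* = (10·p_y/p_x)² — independent of I — with the rest of income spent on y.
Plugging in: x* = (10·4.4/6)² = 53.7778.

x* = 53.7778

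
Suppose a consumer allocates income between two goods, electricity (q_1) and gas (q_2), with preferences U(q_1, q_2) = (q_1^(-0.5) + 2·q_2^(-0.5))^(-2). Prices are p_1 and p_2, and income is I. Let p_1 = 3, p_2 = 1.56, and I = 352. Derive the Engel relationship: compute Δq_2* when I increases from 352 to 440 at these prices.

Δq_2* = 31.6309

From the CES first-order condition, (1/2)·(q_2/q_1)^(1.5) = p_1/p_2.
Hence q_2/q_1 = (2·p_1/p_2)^(1/(1.5)), i.e. raised to the 2/3 power.
Substitute q_2 = (q_2/q_1)·q_1 into the budget: q_1* = I/(p_1 + p_2·(q_2/q_1)).
Numerically q_2/q_1 = 2.454809, so q_1* = 352/(3 + 1.56·2.454809) = 51.5411 and q_2* = 2.454809·51.5411 = 126.5235.
At I' = 440: q_2* = 158.1544. Change: 158.1544 − 126.5235 = 31.6309.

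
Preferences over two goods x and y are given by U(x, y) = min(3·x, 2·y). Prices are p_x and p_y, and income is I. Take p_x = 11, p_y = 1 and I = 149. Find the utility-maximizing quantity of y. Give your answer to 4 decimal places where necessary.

y* = 17.88

With perfect complements, no substitution: consume in ratio x:y = 2:3.
Budget: p_x·x + p_y·(3/2)·x = I, so (2·p_x + 3·p_y)·x = 2·I.
Demand: x*(p_x,p_y,I) = 2·I/(2·p_x + 3·p_y), y* = 3·I/(2·p_x + 3·p_y).
Here 2·11 + 3·1 = 25, giving y* = 17.88.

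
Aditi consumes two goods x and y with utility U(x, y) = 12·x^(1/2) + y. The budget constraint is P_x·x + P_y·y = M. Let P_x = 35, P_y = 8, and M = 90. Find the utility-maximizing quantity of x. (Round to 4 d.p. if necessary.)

x* = 1.8808

MU_x = 6/√x, MU_y = 1. Tangency: 6/√x = P_x/P_y.
Thus x* = (6·P_y/P_x)² — independent of M — with the rest of income spent on y.
Plugging in: x* = (6·8/35)² = 1.8808.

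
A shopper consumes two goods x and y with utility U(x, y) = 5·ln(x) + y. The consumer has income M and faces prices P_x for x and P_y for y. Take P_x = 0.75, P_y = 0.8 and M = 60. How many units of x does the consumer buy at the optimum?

x* = 5.3333

Set MRS = P_x/P_y: (5/x)/1 = P_x/P_y.
So x*(P_x,P_y) = 5·P_y/P_x, independent of income; and y* = (M − 5·P_y)/P_y.
At the given prices: x* = 5·0.8/0.75 = 5.3333.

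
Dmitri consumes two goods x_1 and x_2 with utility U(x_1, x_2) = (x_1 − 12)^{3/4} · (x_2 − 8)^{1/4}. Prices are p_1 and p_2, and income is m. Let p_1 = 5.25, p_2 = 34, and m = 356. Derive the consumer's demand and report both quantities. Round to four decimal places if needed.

MRS = 3·(x_2−8)/(x_1−12). Tangency with p_1/p_2 gives x_2−8 = (1/3)·(p_1/p_2)·(x_1−12).
After buying the subsistence bundle (12, 8), a share 0.75 of the remaining income goes to x_1: x_1* = 12 + 0.75·(m − 12p_1 − 8p_2)/p_1.
Discretionary income = 356 − 12·5.25 − 8·34 = 21; x_1* = 12 + 0.75·21/5.25 = 15; x_2* = 8 + 0.25·21/34 = 8.1544.

x_1* = 15, x_2* = 8.1544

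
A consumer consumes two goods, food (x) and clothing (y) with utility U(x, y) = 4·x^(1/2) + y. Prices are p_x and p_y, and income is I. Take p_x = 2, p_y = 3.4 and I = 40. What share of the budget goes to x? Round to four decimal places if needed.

share on x = 0.578

Thus x* = (2·p_y/p_x)² — independent of I — with the rest of income spent on y.
Plugging in: x* = (2·3.4/2)² = 11.56, y* = 4.9647.
Expenditure on x: 2·11.56 = 23.12; share = 0.578.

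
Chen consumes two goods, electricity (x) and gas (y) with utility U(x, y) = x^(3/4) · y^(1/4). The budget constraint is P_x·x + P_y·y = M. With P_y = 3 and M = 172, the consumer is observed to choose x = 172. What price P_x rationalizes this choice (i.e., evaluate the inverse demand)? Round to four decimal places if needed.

MU_x/MU_y = (0.75·y)/(0.25·x); tangency sets this equal to P_x/P_y.
So 0.75·P_y·y = 0.25·P_x·x; combined with the budget, a share 0.75 of income goes to x.
Demand: x*(P_x,P_y,M) = 0.75·M/P_x and y* = 0.25·M/P_y.
Set x* = 172 in the demand function and solve for P_x: P_x = 0.75.

P_x = 0.75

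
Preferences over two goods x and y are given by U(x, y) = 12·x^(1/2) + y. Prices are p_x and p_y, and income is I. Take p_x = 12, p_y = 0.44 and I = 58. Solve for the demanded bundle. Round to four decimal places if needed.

Solve: √x = 6·p_y/p_x, so x*(p_x,p_y) = (6·p_y/p_x)², and y* = (I − p_x·x*)/p_y.
Plugging in: x* = (6·0.44/12)² = 0.0484, y* = 130.4982.

x* = 0.0484, y* = 130.4982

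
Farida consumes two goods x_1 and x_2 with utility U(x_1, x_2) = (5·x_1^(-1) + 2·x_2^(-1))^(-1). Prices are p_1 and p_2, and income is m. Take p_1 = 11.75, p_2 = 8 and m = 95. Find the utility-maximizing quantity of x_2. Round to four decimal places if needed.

MU_x_1 ∝ 5·x_1^(-2), MU_x_2 ∝ 2·x_2^(-2), so MRS = (5/2)·(x_2/x_1)^(2) = p_1/p_2.
Hence x_2/x_1 = ((2/5)·p_1/p_2)^(1/(2)), i.e. raised to the 0.5 power.
Substitute x_2 = (x_2/x_1)·x_1 into the budget: x_1* = m/(p_1 + p_2·(x_2/x_1)).
Numerically x_2/x_1 = 0.766485, so x_1* = 95/(11.75 + 8·0.766485) = 5.3126 and x_2* = 0.766485·5.3126 = 4.0721.

x_2* = 4.0721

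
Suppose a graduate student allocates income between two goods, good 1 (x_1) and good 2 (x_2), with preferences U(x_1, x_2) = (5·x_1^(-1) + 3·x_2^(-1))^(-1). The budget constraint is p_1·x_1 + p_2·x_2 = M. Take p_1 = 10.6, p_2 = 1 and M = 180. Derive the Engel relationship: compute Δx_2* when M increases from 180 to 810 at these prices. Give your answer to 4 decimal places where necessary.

MRS = MU_x_1/MU_x_2 = (5/3)·(x_2/x_1)^(2). Set equal to p_1/p_2.
Hence x_2/x_1 = ((3/5)·p_1/p_2)^(1/(2)), i.e. raised to the 0.5 power.
Substitute x_2 = (x_2/x_1)·x_1 into the budget: x_1* = M/(p_1 + p_2·(x_2/x_1)).
Numerically x_2/x_1 = 2.521904, so x_1* = 180/(10.6 + 1·2.521904) = 13.7175 and x_2* = 2.521904·13.7175 = 34.5943.
At M' = 810: x_2* = 155.6742. Change: 155.6742 − 34.5943 = 121.08.

Δx_2* = 121.08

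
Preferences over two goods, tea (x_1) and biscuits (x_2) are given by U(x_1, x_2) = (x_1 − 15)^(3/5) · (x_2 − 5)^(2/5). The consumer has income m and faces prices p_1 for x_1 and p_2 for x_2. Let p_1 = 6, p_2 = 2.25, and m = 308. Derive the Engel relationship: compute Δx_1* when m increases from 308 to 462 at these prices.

Δx_1* = 15.4

MRS = (3/2)·(x_2−5)/(x_1−15). Tangency with p_1/p_2 gives x_2−5 = (2/3)·(p_1/p_2)·(x_1−15).
Substituting into the budget: x_1* = 15 + 0.6·(m − 15·p_1 − 5·p_2)/p_1, and x_2* = 5 + 0.4·(…)/p_2.
Discretionary income = 308 − 15·6 − 5·2.25 = 206.75; x_1* = 15 + 0.6·206.75/6 = 35.675.
At m' = 462: x_1* = 51.075. Change: 51.075 − 35.675 = 15.4.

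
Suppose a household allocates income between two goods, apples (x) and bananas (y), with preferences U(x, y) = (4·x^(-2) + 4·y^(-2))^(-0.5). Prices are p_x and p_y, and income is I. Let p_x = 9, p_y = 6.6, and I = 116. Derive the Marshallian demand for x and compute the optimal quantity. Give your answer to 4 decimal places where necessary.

With the ratio pinned down, the budget gives x* = I/(p_x + p_y·(y/x)) and y* = (y/x)·x*.
Numerically y/x = 1.108918, so x* = 116/(9 + 6.6·1.108918) = 7.1083.

x* = 7.1083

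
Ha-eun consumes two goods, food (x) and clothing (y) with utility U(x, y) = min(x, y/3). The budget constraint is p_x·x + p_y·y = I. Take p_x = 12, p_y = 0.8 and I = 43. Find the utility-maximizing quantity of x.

With perfect complements, no substitution: consume in ratio x:y = 1:3.
Budget: p_x·x + p_y·3·x = I, so (p_x + 3·p_y)·x = I.
Demand: x*(p_x,p_y,I) = I/(p_x + 3·p_y), y* = 3·I/(p_x + 3·p_y).
Here 12 + 3·0.8 = 14.4, giving x* = 2.9861.

x* = 2.9861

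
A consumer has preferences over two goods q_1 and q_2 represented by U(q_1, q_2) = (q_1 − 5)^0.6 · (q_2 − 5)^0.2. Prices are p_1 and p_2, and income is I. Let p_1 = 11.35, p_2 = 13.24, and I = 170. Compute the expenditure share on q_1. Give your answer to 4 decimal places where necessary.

This is Cobb-Douglas in (q_1−5, q_2−5): tangency gives 0.6·p_2·(q_2−5) = 0.2·p_1·(q_1−5).
After buying the subsistence bundle (5, 5), a share 0.75 of the remaining income goes to q_1: q_1* = 5 + 0.75·(I − 5p_1 − 5p_2)/p_1.
Discretionary income = 170 − 5·11.35 − 5·13.24 = 47.05; q_1* = 5 + 0.75·47.05/11.35 = 8.109; q_2* = 5 + 0.25·47.05/13.24 = 5.8884.
Expenditure on q_1: 11.35·8.109 = 92.0375; share = 0.5414.

share on q_1 = 0.5414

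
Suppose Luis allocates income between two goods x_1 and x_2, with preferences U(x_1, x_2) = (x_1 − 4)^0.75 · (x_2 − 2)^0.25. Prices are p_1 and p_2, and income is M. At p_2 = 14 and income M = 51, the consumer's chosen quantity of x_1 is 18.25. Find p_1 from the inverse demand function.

p_1 = 1

MRS = 3·(x_2−2)/(x_1−4). Tangency with p_1/p_2 gives x_2−2 = (1/3)·(p_1/p_2)·(x_1−4).
Substituting into the budget: x_1* = 4 + 0.75·(M − 4·p_1 − 2·p_2)/p_1, and x_2* = 2 + 0.25·(…)/p_2.
Set x_1* = 18.25 in the demand function and solve for p_1: p_1 = 1.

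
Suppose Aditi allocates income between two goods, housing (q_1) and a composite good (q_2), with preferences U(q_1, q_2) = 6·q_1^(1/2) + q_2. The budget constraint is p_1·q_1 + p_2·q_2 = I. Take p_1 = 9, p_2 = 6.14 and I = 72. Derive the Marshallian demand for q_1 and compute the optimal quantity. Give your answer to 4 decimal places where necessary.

Solve: √q_1 = 3·p_2/p_1, so q_1*(p_1,p_2) = (3·p_2/p_1)², and q_2* = (I − p_1·q_1*)/p_2.
Plugging in: q_1* = (3·6.14/9)² = 4.1888.

q_1* = 4.1888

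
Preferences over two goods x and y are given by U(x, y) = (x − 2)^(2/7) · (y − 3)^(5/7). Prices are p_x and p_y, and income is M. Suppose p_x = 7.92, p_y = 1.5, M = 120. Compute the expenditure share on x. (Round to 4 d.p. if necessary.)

Let x' = x−2, y' = y−3. MRS = (2/5)·y'/x' = p_x/p_y.
Substituting into the budget: x* = 2 + 2/7·(M − 2·p_x − 3·p_y)/p_x, and y* = 3 + 5/7·(…)/p_y.
Discretionary income = 120 − 2·7.92 − 3·1.5 = 99.66; x* = 2 + 2/7·99.66/7.92 = 5.5952; y* = 3 + 5/7·99.66/1.5 = 50.4571.
Expenditure on x: 7.92·5.5952 = 44.3143; share = 0.3693.

share on x = 0.3693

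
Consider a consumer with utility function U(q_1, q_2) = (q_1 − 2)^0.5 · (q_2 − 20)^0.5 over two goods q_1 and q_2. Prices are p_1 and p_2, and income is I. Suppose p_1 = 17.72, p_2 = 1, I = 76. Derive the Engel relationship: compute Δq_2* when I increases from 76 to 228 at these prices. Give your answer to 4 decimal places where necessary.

Substituting into the budget: q_1* = 2 + 0.5·(I − 2·p_1 − 20·p_2)/p_1, and q_2* = 20 + 0.5·(…)/p_2.
Discretionary income = 76 − 2·17.72 − 20·1 = 20.56; q_2* = 20 + 0.5·20.56/1 = 30.28.
At I' = 228: q_2* = 106.28. Change: 106.28 − 30.28 = 76.

Δq_2* = 76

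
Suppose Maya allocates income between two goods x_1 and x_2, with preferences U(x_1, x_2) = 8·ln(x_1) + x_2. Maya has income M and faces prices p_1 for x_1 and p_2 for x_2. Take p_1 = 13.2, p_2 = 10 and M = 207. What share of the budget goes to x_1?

MU_x_1 = 8/x_1, MU_x_2 = 1. Tangency: 8/x_1 = p_1/p_2.
So x_1*(p_1,p_2) = 8·p_2/p_1, independent of income; and x_2* = (M − 8·p_2)/p_2.
At the given prices: x_1* = 8·10/13.2 = 6.0606, and x_2* = 12.7.
Expenditure on x_1: 13.2·6.0606 = 80; share = 0.3865.

share on x_1 = 0.3865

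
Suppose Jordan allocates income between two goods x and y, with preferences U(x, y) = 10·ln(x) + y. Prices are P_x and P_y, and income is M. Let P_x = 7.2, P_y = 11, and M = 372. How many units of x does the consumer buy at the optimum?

x* = 15.2778

At the given prices: x* = 10·11/7.2 = 15.2778.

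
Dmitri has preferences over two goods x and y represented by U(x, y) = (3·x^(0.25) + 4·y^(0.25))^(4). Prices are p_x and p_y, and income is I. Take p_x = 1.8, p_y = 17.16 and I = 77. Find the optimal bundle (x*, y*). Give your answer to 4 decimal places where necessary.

MU_x ∝ 3·x^(-0.75), MU_y ∝ 4·y^(-0.75), so MRS = (3/4)·(y/x)^(0.75) = p_x/p_y.
Hence y/x = ((4/3)·p_x/p_y)^(1/(0.75)), i.e. raised to the 4/3 power.
Substitute y = (y/x)·x into the budget: x* = I/(p_x + p_y·(y/x)).
Numerically y/x = 0.072598, so x* = 77/(1.8 + 17.16·0.072598) = 25.2809 and y* = 0.072598·25.2809 = 1.8353.

x* = 25.2809, y* = 1.8353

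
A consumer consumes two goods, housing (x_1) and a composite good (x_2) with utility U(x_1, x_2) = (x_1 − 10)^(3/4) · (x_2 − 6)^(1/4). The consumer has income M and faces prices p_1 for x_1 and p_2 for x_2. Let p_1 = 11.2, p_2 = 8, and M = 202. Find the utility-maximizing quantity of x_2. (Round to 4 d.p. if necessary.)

Let x_1' = x_1−10, x_2' = x_2−6. MRS = 3·x_2'/x_1' = p_1/p_2.
Substituting into the budget: x_1* = 10 + 0.75·(M − 10·p_1 − 6·p_2)/p_1, and x_2* = 6 + 0.25·(…)/p_2.
Discretionary income = 202 − 10·11.2 − 6·8 = 42; x_2* = 6 + 0.25·42/8 = 7.3125.

x_2* = 7.3125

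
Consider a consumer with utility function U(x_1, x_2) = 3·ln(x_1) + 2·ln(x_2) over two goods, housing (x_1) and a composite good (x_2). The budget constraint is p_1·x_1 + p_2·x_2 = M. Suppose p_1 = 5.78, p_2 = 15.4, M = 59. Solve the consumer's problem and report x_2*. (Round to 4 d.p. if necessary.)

MU_x_1/MU_x_2 = (3·x_2)/(2·x_1); tangency sets this equal to p_1/p_2.
So 3·p_2·x_2 = 2·p_1·x_1; combined with the budget, a share 0.6 of income goes to x_1.
Demand: x_1*(p_1,p_2,M) = 0.6·M/p_1 and x_2* = 0.4·M/p_2.
At p_1=5.78, p_2=15.4, M=59: x_2* = 0.4·59/15.4 = 1.5325.

x_2* = 1.5325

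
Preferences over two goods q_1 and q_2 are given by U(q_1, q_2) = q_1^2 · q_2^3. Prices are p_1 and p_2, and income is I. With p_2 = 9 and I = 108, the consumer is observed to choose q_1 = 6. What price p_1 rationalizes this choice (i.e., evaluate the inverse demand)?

p_1 = 7.2

Tangency: MRS = (2/3)·q_2/q_1 = p_1/p_2.
Rearranging, p_2·q_2 = (3/2)·p_1·q_1. Substituting into the budget gives p_1·q_1·(1 + (3/2)) = I.
Demand: q_1*(p_1,p_2,I) = 0.4·I/p_1 and q_2* = 0.6·I/p_2.
Set q_1* = 6 in the demand function and solve for p_1: p_1 = 7.2.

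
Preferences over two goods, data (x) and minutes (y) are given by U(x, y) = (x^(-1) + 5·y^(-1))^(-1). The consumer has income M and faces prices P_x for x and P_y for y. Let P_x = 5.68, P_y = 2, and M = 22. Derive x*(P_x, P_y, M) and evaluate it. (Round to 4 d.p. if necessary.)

x* = 1.6646

From the CES first-order condition, (1/5)·(y/x)^(2) = P_x/P_y.
Solve for the ratio: y/x = [5·P_x/P_y]^(0.5).
With the ratio pinned down, the budget gives x* = M/(P_x + P_y·(y/x)) and y* = (y/x)·x*.
Numerically y/x = 3.768289, so x* = 22/(5.68 + 2·3.768289) = 1.6646.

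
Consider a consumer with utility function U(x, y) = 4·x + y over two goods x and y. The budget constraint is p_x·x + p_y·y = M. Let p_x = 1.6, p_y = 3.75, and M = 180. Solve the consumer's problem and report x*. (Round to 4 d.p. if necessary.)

x* = 112.5

Linear utility — the consumer picks whichever good has higher MU/price: 4/1.6 = 2.5 vs 1/3.75 = 0.2667.
x gives more utility per dollar, so spend all income on x: x* = M/p_x, y* = 0.
Numerically: x* = 112.5, y* = 0.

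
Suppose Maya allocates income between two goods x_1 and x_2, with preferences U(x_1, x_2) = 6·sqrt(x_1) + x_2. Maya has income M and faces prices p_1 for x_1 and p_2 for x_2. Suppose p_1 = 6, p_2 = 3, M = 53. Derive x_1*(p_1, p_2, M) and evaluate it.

x_1* = 2.25

Utility is quasi-linear in x_2; the FOC for x_1 is 3/√x_1 = p_1/p_2.
Thus x_1* = (3·p_2/p_1)² — independent of M — with the rest of income spent on x_2.
Plugging in: x_1* = (3·3/6)² = 2.25.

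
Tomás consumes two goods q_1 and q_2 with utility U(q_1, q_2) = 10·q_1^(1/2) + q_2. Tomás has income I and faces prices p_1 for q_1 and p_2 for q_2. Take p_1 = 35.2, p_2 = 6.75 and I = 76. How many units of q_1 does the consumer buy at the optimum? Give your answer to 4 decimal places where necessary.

MU_q_1 = 5/√q_1, MU_q_2 = 1. Tangency: 5/√q_1 = p_1/p_2.
Solve: √q_1 = 5·p_2/p_1, so q_1*(p_1,p_2) = (5·p_2/p_1)², and q_2* = (I − p_1·q_1*)/p_2.
Plugging in: q_1* = (5·6.75/35.2)² = 0.9193.

q_1* = 0.9193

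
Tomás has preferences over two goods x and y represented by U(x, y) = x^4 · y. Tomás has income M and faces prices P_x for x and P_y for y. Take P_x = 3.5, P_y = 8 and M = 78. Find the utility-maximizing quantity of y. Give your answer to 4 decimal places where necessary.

Tangency: MRS = 4·y/x = P_x/P_y.
Rearranging, P_y·y = (1/4)·P_x·x. Substituting into the budget gives P_x·x·(1 + (1/4)) = M.
Demand: x*(P_x,P_y,M) = 0.8·M/P_x and y* = 0.2·M/P_y.
At P_x=3.5, P_y=8, M=78: y* = 0.2·78/8 = 1.95.

y* = 1.95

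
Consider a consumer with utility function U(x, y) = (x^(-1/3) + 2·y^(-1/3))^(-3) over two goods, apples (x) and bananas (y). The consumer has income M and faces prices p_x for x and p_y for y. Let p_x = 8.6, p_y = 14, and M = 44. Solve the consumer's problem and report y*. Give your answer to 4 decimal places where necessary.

MU_x ∝ x^(-4/3), MU_y ∝ 2·y^(-4/3), so MRS = (1/2)·(y/x)^(4/3) = p_x/p_y.
Solve for the ratio: y/x = [2·p_x/p_y]^(0.75).
With the ratio pinned down, the budget gives x* = M/(p_x + p_y·(y/x)) and y* = (y/x)·x*.
Numerically y/x = 1.166945, so x* = 44/(8.6 + 14·1.166945) = 1.7644 and y* = 1.166945·1.7644 = 2.059.

y* = 2.059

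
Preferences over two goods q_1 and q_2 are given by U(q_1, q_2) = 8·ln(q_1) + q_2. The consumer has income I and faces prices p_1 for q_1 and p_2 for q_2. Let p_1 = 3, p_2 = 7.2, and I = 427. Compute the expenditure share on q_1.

At the given prices: q_1* = 8·7.2/3 = 19.2, and q_2* = 51.3056.
Expenditure on q_1: 3·19.2 = 57.6; share = 0.1349.

share on q_1 = 0.1349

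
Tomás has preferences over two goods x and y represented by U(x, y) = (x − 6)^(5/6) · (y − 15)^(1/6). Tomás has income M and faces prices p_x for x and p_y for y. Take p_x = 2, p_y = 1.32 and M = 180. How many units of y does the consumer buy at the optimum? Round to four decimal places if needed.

Let x' = x−6, y' = y−15. MRS = 5·y'/x' = p_x/p_y.
Substituting into the budget: x* = 6 + 5/6·(M − 6·p_x − 15·p_y)/p_x, and y* = 15 + 1/6·(…)/p_y.
Discretionary income = 180 − 6·2 − 15·1.32 = 148.2; y* = 15 + 1/6·148.2/1.32 = 33.7121.

y* = 33.7121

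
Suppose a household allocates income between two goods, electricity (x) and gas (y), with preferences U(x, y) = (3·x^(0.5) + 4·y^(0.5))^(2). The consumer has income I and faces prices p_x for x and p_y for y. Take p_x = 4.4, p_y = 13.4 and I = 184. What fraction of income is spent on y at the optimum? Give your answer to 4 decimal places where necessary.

share on y = 0.3686

MU_x ∝ 3·x^(-0.5), MU_y ∝ 4·y^(-0.5), so MRS = (3/4)·(y/x)^(0.5) = p_x/p_y.
Hence y/x = ((4/3)·p_x/p_y)^(1/(0.5)), i.e. raised to the 2 power.
With the ratio pinned down, the budget gives x* = I/(p_x + p_y·(y/x)) and y* = (y/x)·x*.
Numerically y/x = 0.191678, so x* = 184/(4.4 + 13.4·0.191678) = 26.4046 and y* = 0.191678·26.4046 = 5.0612.
Expenditure on y: 13.4·5.0612 = 67.8199; share = 0.3686.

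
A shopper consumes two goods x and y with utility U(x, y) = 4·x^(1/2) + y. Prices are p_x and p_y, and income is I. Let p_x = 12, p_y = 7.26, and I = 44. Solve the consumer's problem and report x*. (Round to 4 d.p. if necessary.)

Set MRS = p_x/p_y: 2·x^(−1/2) = p_x/p_y.
Solve: √x = 2·p_y/p_x, so x*(p_x,p_y) = (2·p_y/p_x)², and y* = (I − p_x·x*)/p_y.
Plugging in: x* = (2·7.26/12)² = 1.4641.

x* = 1.4641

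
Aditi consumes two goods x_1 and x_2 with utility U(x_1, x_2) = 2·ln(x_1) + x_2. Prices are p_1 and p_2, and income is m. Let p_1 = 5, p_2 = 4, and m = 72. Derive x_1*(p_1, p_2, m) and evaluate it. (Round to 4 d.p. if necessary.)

x_1* = 1.6

Set MRS = p_1/p_2: (2/x_1)/1 = p_1/p_2.
So x_1*(p_1,p_2) = 2·p_2/p_1, independent of income; and x_2* = (m − 2·p_2)/p_2.
At the given prices: x_1* = 2·4/5 = 1.6.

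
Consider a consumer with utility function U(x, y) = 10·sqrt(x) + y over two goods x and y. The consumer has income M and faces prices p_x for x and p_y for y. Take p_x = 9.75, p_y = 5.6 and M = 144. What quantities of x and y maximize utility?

Utility is quasi-linear in y; the FOC for x is 5/√x = p_x/p_y.
Solve: √x = 5·p_y/p_x, so x*(p_x,p_y) = (5·p_y/p_x)², and y* = (M − p_x·x*)/p_y.
Plugging in: x* = (5·5.6/9.75)² = 8.2472, y* = 11.3553.

x* = 8.2472, y* = 11.3553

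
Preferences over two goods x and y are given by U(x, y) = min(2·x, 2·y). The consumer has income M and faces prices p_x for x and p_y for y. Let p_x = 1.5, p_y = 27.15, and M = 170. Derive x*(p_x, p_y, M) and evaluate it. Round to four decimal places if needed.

With perfect complements, no substitution: consume in ratio x:y = 2:2.
Budget: p_x·x + p_y·x = M, so (2·p_x + 2·p_y)·x = 2·M.
Demand: x*(p_x,p_y,M) = 2·M/(2·p_x + 2·p_y), y* = 2·M/(2·p_x + 2·p_y).
Here 2·1.5 + 2·27.15 = 57.3, giving x* = 5.9337.

x* = 5.9337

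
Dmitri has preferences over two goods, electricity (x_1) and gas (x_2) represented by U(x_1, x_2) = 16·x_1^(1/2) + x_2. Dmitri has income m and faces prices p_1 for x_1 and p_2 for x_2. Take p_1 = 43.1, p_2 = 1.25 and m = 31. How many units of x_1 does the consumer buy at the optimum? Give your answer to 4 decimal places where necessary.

Thus x_1* = (8·p_2/p_1)² — independent of m — with the rest of income spent on x_2.
Plugging in: x_1* = (8·1.25/43.1)² = 0.0538.

x_1* = 0.0538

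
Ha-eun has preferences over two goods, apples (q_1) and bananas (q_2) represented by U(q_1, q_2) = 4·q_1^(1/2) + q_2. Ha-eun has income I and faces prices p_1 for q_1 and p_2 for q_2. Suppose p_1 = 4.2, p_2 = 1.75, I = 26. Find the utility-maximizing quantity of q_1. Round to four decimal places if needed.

q_1* = 0.6944

Set MRS = p_1/p_2: 2·q_1^(−1/2) = p_1/p_2.
Solve: √q_1 = 2·p_2/p_1, so q_1*(p_1,p_2) = (2·p_2/p_1)², and q_2* = (I − p_1·q_1*)/p_2.
Plugging in: q_1* = (2·1.75/4.2)² = 0.6944.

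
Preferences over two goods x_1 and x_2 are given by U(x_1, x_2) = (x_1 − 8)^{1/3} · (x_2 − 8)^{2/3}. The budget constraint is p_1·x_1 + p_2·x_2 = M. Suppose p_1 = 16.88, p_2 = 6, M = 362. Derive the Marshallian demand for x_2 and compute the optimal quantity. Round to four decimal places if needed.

x_2* = 27.8844

This is Cobb-Douglas in (x_1−8, x_2−8): tangency gives 1/3·p_2·(x_2−8) = 2/3·p_1·(x_1−8).
After buying the subsistence bundle (8, 8), a share 1/3 of the remaining income goes to x_1: x_1* = 8 + 1/3·(M − 8p_1 − 8p_2)/p_1.
Discretionary income = 362 − 8·16.88 − 8·6 = 178.96; x_2* = 8 + 2/3·178.96/6 = 27.8844.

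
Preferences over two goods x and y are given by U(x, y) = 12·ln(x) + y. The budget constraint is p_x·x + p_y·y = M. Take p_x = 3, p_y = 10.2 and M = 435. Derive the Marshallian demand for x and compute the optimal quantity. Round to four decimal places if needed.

At the given prices: x* = 12·10.2/3 = 40.8.

x* = 40.8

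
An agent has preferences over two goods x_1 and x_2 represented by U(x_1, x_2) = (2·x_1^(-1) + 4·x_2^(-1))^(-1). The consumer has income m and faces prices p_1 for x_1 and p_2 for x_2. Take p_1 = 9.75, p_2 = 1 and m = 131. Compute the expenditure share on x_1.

MU_x_1 ∝ 2·x_1^(-2), MU_x_2 ∝ 4·x_2^(-2), so MRS = (1/2)·(x_2/x_1)^(2) = p_1/p_2.
Hence x_2/x_1 = (2·p_1/p_2)^(1/(2)), i.e. raised to the 0.5 power.
With the ratio pinned down, the budget gives x_1* = m/(p_1 + p_2·(x_2/x_1)) and x_2* = (x_2/x_1)·x_1*.
Numerically x_2/x_1 = 4.41588, so x_1* = 131/(9.75 + 1·4.41588) = 9.2476 and x_2* = 4.41588·9.2476 = 40.8362.
Expenditure on x_1: 9.75·9.2476 = 90.1638; share = 0.6883.

share on x_1 = 0.6883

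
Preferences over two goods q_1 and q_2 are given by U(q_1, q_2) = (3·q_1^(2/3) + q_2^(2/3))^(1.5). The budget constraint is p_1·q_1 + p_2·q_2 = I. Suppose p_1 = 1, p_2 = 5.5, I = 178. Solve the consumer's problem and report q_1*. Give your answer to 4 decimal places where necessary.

MRS = MU_q_1/MU_q_2 = 3·(q_2/q_1)^(1/3). Set equal to p_1/p_2.
Hence q_2/q_1 = ((1/3)·p_1/p_2)^(1/(1/3)), i.e. raised to the 3 power.
Substitute q_2 = (q_2/q_1)·q_1 into the budget: q_1* = I/(p_1 + p_2·(q_2/q_1)).
Numerically q_2/q_1 = 0.000223, so q_1* = 178/(1 + 5.5·0.000223) = 177.7823.

q_1* = 177.7823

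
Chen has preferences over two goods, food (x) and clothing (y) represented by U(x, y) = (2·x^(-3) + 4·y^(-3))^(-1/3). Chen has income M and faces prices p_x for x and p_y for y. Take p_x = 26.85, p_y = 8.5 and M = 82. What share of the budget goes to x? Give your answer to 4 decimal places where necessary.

Substitute y = (y/x)·x into the budget: x* = M/(p_x + p_y·(y/x)).
Numerically y/x = 1.5854, so x* = 82/(26.85 + 8.5·1.5854) = 2.0334 and y* = 1.5854·2.0334 = 3.2238.
Expenditure on x: 26.85·2.0334 = 54.5977; share = 0.6658.

share on x = 0.6658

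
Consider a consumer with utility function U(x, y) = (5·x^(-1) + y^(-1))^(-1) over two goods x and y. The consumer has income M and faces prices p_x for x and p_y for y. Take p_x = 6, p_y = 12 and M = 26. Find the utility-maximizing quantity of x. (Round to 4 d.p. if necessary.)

MRS = MU_x/MU_y = 5·(y/x)^(2). Set equal to p_x/p_y.
Hence y/x = ((1/5)·p_x/p_y)^(1/(2)), i.e. raised to the 0.5 power.
Substitute y = (y/x)·x into the budget: x* = M/(p_x + p_y·(y/x)).
Numerically y/x = 0.316228, so x* = 26/(6 + 12·0.316228) = 2.6545.

x* = 2.6545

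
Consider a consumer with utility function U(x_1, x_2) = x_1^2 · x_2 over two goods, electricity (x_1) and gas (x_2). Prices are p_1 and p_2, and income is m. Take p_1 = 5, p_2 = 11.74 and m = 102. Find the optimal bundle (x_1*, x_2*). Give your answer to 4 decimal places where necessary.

The MRS is 2·x_2/x_1. Set MRS = p_1/p_2.
Rearranging, p_2·x_2 = (1/2)·p_1·x_1. Substituting into the budget gives p_1·x_1·(1 + (1/2)) = m.
Demand: x_1*(p_1,p_2,m) = 2/3·m/p_1 and x_2* = 1/3·m/p_2.
At p_1=5, p_2=11.74, m=102: x_1* = 2/3·102/5 = 13.6, x_2* = 2.8961.

x_1* = 13.6, x_2* = 2.8961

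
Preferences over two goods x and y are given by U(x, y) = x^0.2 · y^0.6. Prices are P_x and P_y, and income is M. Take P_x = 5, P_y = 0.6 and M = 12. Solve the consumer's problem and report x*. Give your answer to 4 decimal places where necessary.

The MRS is (1/3)·y/x. Set MRS = P_x/P_y.
Rearranging, P_y·y = 3·P_x·x. Substituting into the budget gives P_x·x·(1 + 3) = M.
Demand: x*(P_x,P_y,M) = 0.25·M/P_x and y* = 0.75·M/P_y.
At P_x=5, P_y=0.6, M=12: x* = 0.25·12/5 = 0.6.

x* = 0.6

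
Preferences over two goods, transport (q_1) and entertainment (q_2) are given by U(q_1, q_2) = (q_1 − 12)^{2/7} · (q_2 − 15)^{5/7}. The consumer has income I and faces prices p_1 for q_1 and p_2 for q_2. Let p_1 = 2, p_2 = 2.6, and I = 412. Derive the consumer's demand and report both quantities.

Let q_1' = q_1−12, q_2' = q_2−15. MRS = (2/5)·q_2'/q_1' = p_1/p_2.
After buying the subsistence bundle (12, 15), a share 2/7 of the remaining income goes to q_1: q_1* = 12 + 2/7·(I − 12p_1 − 15p_2)/p_1.
Discretionary income = 412 − 12·2 − 15·2.6 = 349; q_1* = 12 + 2/7·349/2 = 61.8571; q_2* = 15 + 5/7·349/2.6 = 110.8791.

q_1* = 61.8571, q_2* = 110.8791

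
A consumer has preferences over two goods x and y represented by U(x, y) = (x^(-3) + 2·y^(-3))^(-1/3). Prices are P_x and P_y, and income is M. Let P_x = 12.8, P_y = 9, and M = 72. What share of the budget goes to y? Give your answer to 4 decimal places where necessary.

From the CES first-order condition, (1/2)·(y/x)^(4) = P_x/P_y.
Solve for the ratio: y/x = [2·P_x/P_y]^(0.25).
Substitute y = (y/x)·x into the budget: x* = M/(P_x + P_y·(y/x)).
Numerically y/x = 1.298672, so x* = 72/(12.8 + 9·1.298672) = 2.9402 and y* = 1.298672·2.9402 = 3.8184.
Expenditure on y: 9·3.8184 = 34.3653; share = 0.4773.

share on y = 0.4773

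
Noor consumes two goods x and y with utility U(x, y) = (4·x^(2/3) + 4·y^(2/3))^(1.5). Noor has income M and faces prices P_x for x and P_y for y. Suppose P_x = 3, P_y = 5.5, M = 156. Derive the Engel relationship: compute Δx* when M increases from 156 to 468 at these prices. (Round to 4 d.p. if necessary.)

Δx* = 80.1529

MU_x ∝ 4·x^(-1/3), MU_y ∝ 4·y^(-1/3), so MRS = (y/x)^(1/3) = P_x/P_y.
Solve for the ratio: y/x = [P_x/P_y]^(3).
With the ratio pinned down, the budget gives x* = M/(P_x + P_y·(y/x)) and y* = (y/x)·x*.
Numerically y/x = 0.162284, so x* = 156/(3 + 5.5·0.162284) = 40.0764.
At M' = 468: x* = 120.2293. Change: 120.2293 − 40.0764 = 80.1529.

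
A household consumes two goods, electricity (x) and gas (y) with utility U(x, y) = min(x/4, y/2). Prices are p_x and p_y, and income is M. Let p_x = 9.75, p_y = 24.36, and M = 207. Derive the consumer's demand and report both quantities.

Leontief preferences: the optimum is at the kink where x/4 = y/2, i.e. y = (1/2)·x.
Budget: p_x·x + p_y·(1/2)·x = M, so (4·p_x + 2·p_y)·x = 4·M.
Demand: x*(p_x,p_y,M) = 4·M/(4·p_x + 2·p_y), y* = 2·M/(4·p_x + 2·p_y).
Here 4·9.75 + 2·24.36 = 87.72, giving x* = 9.4391 and y* = 4.7196.

x* = 9.4391, y* = 4.7196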